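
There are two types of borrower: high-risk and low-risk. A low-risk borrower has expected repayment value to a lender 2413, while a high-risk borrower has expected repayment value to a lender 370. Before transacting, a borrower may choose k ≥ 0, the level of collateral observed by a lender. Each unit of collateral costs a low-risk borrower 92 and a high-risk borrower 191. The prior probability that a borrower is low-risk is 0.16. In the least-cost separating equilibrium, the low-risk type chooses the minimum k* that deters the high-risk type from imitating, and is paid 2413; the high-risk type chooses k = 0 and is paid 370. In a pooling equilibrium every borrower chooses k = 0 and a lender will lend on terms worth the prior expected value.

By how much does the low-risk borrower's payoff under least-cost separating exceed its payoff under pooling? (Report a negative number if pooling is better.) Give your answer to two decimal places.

Least-cost separating signal: k* solves 370 = 2413 − 191·k*, so k* = (2413 − 370)/191 ≈ 10.6963.
Low-risk type's separating payoff: 2413 − 92 × k* = 2413 − 92 × (2413 − 370)/191 = 2413 − 187956/191 ≈ 1428.9372.
Pooling payoff: 0.16 × 2413 + 0.84 × 370 = 696.88.
Difference: 1428.9372 − 696.88 = 732.0572, i.e. 732.06 to two decimal places.
The low-risk type prefers to separate.

732.06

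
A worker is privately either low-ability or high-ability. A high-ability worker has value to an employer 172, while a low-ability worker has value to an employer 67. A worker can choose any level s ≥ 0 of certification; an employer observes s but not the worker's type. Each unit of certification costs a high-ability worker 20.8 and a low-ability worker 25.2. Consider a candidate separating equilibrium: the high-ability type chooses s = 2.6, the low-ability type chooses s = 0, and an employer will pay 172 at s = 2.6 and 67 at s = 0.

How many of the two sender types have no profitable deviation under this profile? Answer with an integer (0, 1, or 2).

1

Low-ability type: stay at 0 → 67; mimic → 172 − 25.2 × 2.6 = 106.48. IC fails (67 < 106.48).
High-ability type: signal → 172 − 20.8 × 2.6 = 117.92; deviate to 0 → 67. IC holds (117.92 ≥ 67).
1 of 2 constraints hold, so this profile is not an equilibrium.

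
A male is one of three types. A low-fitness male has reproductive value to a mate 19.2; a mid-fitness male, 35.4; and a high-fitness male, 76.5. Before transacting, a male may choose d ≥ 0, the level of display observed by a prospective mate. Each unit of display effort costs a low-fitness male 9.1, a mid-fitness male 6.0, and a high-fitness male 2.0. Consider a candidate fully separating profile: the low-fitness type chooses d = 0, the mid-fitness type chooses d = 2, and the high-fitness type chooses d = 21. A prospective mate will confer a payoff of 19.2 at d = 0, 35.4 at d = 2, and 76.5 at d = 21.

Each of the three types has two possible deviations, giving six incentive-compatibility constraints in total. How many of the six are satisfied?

6

Mid-fitness (own payoff 35.4 − 6.0×2 = 23.4): to d=0 gives 19.2 → no gain ✓; to d=21 gives 76.5 − 6.0×21 = -49.5 → no gain ✓.
High-fitness (own payoff 76.5 − 2.0×21 = 34.5): to d=0 gives 19.2 → no gain ✓; to d=2 gives 35.4 − 2.0×2 = 31.4 → no gain ✓.
Low-fitness (own payoff 19.2): to d=2 gives 35.4 − 9.1×2 = 17.2 → no gain ✓; to d=21 gives 76.5 − 9.1×21 = -114.6 → no gain ✓.
6 of the 6 constraints hold; this profile is a separating equilibrium.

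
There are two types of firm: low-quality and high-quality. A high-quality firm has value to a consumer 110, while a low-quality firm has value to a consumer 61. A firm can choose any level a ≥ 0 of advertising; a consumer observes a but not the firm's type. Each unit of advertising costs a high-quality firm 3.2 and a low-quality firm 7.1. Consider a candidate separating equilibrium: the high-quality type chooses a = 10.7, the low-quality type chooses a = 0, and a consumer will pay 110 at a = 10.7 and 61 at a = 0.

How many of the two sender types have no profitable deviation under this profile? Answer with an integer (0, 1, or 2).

High-quality type: signal → 110 − 3.2 × 10.7 = 75.76; deviate to 0 → 61. IC holds (75.76 ≥ 61).
Low-quality type: stay at 0 → 61; mimic → 110 − 7.1 × 10.7 = 34.03. IC holds (61 ≥ 34.03).
2 of 2 constraints hold, so this is a separating equilibrium.

2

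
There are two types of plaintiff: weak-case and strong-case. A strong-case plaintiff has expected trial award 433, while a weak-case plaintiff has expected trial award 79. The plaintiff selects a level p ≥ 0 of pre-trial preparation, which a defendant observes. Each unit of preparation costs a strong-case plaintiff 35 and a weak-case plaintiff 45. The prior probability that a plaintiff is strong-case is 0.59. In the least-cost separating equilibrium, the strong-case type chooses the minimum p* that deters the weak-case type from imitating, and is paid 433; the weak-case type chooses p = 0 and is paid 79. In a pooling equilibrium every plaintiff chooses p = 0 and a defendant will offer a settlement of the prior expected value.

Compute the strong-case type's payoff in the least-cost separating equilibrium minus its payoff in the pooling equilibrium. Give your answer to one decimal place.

Least-cost separating signal: p* solves 79 = 433 − 45·p*, so p* = (433 − 79)/45 ≈ 7.8667.
Strong-case type's separating payoff: 433 − 35 × p* = 433 − 35 × (433 − 79)/45 = 433 − 12390/45 ≈ 157.667.
Pooling payoff: 0.59 × 433 + 0.41 × 79 = 287.86.
Difference: 157.667 − 287.86 = -130.193, i.e. -130.2 to one decimal place.
The strong-case type would prefer the pooling outcome.

-130.2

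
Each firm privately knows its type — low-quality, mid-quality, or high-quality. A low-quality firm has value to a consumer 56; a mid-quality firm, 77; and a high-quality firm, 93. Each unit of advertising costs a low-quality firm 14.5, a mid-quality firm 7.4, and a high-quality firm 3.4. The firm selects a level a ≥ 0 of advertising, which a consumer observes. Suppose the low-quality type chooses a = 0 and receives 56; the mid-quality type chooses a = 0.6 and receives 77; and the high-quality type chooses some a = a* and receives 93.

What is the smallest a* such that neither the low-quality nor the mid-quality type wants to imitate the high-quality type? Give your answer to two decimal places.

Mid-quality type (on-path payoff 77 − 7.4×0.6 = 72.56) won't mimic when 72.56 ≥ 93 − 7.4·a*, i.e. a* ≥ 2.76.
Low-quality type (on-path payoff 56) won't mimic when 56 ≥ 93 − 14.5·a*, i.e. a* ≥ 2.55.
Both must hold, so a* = max(2.55, 2.76) = 2.76. The mid-quality type's constraint binds.

2.76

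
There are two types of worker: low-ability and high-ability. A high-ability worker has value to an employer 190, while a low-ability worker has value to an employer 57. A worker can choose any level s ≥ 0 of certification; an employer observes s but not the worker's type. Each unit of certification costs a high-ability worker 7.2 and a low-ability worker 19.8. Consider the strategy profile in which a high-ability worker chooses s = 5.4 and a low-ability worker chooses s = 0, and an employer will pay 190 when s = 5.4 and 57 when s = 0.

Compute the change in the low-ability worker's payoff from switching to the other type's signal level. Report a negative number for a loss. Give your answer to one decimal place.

Playing s = 0 the low-ability worker receives 57.
Deviating to s = 5.4 brings payment 190 at cost 19.8 × 5.4 = 106.92, netting 83.08.
Gain from deviating: 83.08 − 57 = 26.08, i.e. 26.1 to one decimal place.
The gain is positive, so the low-ability type's incentive-compatibility constraint is violated — this profile is not a separating equilibrium.

26.1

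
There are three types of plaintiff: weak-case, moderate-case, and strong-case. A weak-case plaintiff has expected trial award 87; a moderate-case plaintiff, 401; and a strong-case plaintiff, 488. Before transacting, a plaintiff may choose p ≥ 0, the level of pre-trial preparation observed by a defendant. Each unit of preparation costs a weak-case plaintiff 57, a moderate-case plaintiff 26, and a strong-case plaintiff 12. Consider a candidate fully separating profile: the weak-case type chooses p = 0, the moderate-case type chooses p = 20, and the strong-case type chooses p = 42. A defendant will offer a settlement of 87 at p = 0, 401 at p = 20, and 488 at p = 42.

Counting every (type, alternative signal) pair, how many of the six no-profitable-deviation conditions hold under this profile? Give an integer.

3

Strong-case (own payoff 488 − 12×42 = -16): to p=0 gives 87 → profitable ✗; to p=20 gives 401 − 12×20 = 161 → profitable ✗.
Moderate-case (own payoff 401 − 26×20 = -119): to p=0 gives 87 → profitable ✗; to p=42 gives 488 − 26×42 = -604 → no gain ✓.
Weak-case (own payoff 87): to p=20 gives 401 − 57×20 = -739 → no gain ✓; to p=42 gives 488 − 57×42 = -1906 → no gain ✓.
3 of the 6 constraints hold; not an equilibrium.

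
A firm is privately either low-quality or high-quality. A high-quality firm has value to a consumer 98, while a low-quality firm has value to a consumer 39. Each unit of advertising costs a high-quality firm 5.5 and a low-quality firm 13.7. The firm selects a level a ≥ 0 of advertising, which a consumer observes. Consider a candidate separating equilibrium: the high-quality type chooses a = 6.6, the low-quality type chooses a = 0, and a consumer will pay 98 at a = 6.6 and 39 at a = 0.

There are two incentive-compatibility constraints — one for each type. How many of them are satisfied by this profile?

Low-quality type: stay at 0 → 39; mimic → 98 − 13.7 × 6.6 = 7.58. IC holds (39 ≥ 7.58).
High-quality type: signal → 98 − 5.5 × 6.6 = 61.7; deviate to 0 → 39. IC holds (61.7 ≥ 39).
2 of 2 constraints hold, so this is a separating equilibrium.

2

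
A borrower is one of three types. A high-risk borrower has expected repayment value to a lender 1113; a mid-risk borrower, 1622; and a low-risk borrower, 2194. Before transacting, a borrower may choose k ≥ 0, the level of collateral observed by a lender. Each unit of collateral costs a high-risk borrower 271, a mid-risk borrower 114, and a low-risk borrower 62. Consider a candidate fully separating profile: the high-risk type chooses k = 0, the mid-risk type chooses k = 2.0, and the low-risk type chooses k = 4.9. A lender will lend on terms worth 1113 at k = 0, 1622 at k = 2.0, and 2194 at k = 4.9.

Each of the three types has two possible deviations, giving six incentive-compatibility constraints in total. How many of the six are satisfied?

Mid-risk (own payoff 1622 − 114×2.0 = 1394): to k=0 gives 1113 → no gain ✓; to k=4.9 gives 2194 − 114×4.9 = 1635.4 → profitable ✗.
High-risk (own payoff 1113): to k=2.0 gives 1622 − 271×2.0 = 1080 → no gain ✓; to k=4.9 gives 2194 − 271×4.9 = 866.1 → no gain ✓.
Low-risk (own payoff 2194 − 62×4.9 = 1890.2): to k=0 gives 1113 → no gain ✓; to k=2.0 gives 1622 − 62×2.0 = 1498 → no gain ✓.
5 of the 6 constraints hold; not an equilibrium.

5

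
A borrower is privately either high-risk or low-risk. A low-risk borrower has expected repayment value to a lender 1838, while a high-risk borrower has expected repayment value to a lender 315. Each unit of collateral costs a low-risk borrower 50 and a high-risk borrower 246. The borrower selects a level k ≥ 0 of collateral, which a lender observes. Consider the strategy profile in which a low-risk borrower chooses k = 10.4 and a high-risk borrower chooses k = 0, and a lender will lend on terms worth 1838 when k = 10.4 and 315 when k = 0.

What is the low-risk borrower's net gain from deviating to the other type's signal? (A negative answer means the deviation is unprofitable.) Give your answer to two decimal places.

Playing k = 10.4 the low-risk borrower receives 1838 − 50 × 10.4 = 1318.
Deviating to k = 0 yields 315 instead.
Gain from deviating: 315 − 1318 = -1003.00.
The gain is negative, so the low-risk type's incentive-compatibility constraint is satisfied.

-1003.00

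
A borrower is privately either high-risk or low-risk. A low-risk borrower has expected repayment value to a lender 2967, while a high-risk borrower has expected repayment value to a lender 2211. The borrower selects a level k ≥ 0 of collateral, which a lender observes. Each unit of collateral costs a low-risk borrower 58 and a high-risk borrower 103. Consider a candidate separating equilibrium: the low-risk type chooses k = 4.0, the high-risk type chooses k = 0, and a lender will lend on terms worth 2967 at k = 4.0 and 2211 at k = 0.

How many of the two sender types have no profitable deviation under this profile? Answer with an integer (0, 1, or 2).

Low-risk type: signal → 2967 − 58 × 4.0 = 2735; deviate to 0 → 2211. IC holds (2735 ≥ 2211).
High-risk type: stay at 0 → 2211; mimic → 2967 − 103 × 4.0 = 2555. IC fails (2211 < 2555).
1 of 2 constraints hold, so this profile is not an equilibrium.

1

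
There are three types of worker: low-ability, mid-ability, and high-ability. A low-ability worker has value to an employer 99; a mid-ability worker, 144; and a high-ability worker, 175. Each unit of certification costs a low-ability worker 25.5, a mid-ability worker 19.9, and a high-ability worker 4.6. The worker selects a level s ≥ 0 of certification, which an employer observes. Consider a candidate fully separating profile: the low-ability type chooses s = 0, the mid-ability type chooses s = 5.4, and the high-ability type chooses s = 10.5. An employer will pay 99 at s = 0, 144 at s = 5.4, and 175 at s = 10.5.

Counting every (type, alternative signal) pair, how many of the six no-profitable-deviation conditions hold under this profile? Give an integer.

High-ability (own payoff 175 − 4.6×10.5 = 126.7): to s=0 gives 99 → no gain ✓; to s=5.4 gives 144 − 4.6×5.4 = 119.16 → no gain ✓.
Low-ability (own payoff 99): to s=5.4 gives 144 − 25.5×5.4 = 6.3 → no gain ✓; to s=10.5 gives 175 − 25.5×10.5 = -92.75 → no gain ✓.
Mid-ability (own payoff 144 − 19.9×5.4 = 36.54): to s=0 gives 99 → profitable ✗; to s=10.5 gives 175 − 19.9×10.5 = -33.95 → no gain ✓.
5 of the 6 constraints hold; not an equilibrium.

5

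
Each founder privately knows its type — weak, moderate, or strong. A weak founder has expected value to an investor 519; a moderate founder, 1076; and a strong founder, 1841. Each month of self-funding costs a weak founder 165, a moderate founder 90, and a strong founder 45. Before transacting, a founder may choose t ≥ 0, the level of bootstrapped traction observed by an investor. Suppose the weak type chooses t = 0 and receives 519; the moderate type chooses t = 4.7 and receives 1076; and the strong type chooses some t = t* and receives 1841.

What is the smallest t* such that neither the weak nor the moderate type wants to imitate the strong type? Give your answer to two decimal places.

Weak type (on-path payoff 519) won't mimic when 519 ≥ 1841 − 165·t*, i.e. t* ≥ 8.01.
Moderate type (on-path payoff 1076 − 90×4.7 = 653) won't mimic when 653 ≥ 1841 − 90·t*, i.e. t* ≥ 13.20.
Both must hold, so t* = max(8.01, 13.20) = 13.20. The moderate type's constraint binds.

13.20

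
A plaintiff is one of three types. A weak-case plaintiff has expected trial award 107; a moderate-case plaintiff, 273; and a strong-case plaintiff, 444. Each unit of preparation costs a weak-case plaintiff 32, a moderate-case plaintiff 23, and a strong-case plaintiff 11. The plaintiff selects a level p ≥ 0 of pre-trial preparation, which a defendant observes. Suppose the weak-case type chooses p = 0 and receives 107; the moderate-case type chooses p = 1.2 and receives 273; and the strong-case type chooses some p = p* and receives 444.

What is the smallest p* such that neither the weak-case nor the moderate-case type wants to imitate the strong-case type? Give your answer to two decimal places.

10.53

Moderate-case type (on-path payoff 273 − 23×1.2 = 245.4) won't mimic when 245.4 ≥ 444 − 23·p*, i.e. p* ≥ 8.63.
Weak-case type (on-path payoff 107) won't mimic when 107 ≥ 444 − 32·p*, i.e. p* ≥ 10.53.
Both must hold, so p* = max(10.53, 8.63) = 10.53. The weak-case type's constraint binds.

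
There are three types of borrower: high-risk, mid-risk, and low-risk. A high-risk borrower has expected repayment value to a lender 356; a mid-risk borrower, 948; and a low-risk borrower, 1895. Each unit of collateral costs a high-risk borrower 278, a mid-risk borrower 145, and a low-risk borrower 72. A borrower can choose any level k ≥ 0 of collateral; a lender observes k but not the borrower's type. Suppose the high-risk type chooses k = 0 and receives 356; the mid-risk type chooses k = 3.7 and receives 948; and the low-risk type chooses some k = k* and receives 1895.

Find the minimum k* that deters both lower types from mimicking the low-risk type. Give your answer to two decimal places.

High-risk type (on-path payoff 356) won't mimic when 356 ≥ 1895 − 278·k*, i.e. k* ≥ 5.54.
Mid-risk type (on-path payoff 948 − 145×3.7 = 411.5) won't mimic when 411.5 ≥ 1895 − 145·k*, i.e. k* ≥ 10.23.
Both must hold, so k* = max(5.54, 10.23) = 10.23. The mid-risk type's constraint binds.

10.23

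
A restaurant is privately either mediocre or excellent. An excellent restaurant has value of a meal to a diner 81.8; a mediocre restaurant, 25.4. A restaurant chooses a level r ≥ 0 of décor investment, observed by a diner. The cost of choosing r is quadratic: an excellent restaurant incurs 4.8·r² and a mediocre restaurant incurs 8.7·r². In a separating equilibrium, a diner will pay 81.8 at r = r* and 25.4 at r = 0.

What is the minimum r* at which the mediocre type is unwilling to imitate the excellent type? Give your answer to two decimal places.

2.55

The mediocre type at r = 0 receives 25.4; imitating at r* yields 81.8 − 8.7·r*².
Indifference: 25.4 = 81.8 − 8.7·r*², so r*² = (81.8 − 25.4) / 8.7 ≈ 6.4828.
r* = √6.4828 ≈ 2.55.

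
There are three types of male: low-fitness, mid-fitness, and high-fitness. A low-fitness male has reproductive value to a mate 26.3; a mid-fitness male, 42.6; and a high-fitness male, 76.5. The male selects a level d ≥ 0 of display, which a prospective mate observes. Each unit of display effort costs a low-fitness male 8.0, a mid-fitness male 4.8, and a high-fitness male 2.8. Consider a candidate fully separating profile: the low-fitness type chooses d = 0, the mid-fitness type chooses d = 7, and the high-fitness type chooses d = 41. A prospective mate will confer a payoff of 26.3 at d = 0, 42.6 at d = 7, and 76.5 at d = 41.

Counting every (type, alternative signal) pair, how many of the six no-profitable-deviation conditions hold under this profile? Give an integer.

Low-fitness (own payoff 26.3): to d=7 gives 42.6 − 8.0×7 = -13.4 → no gain ✓; to d=41 gives 76.5 − 8.0×41 = -251.5 → no gain ✓.
Mid-fitness (own payoff 42.6 − 4.8×7 = 9): to d=0 gives 26.3 → profitable ✗; to d=41 gives 76.5 − 4.8×41 = -120.3 → no gain ✓.
High-fitness (own payoff 76.5 − 2.8×41 = -38.3): to d=0 gives 26.3 → profitable ✗; to d=7 gives 42.6 − 2.8×7 = 23 → profitable ✗.
3 of the 6 constraints hold; not an equilibrium.

3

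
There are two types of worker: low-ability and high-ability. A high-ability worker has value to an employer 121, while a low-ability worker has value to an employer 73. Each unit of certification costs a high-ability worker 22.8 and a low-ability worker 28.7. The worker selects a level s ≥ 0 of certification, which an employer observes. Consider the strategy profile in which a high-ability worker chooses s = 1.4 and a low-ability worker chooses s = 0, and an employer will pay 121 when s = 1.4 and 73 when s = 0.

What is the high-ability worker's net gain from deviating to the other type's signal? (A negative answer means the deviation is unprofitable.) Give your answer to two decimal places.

Playing s = 1.4 the high-ability worker receives 121 − 22.8 × 1.4 = 89.08.
Deviating to s = 0 yields 73 instead.
Gain from deviating: 73 − 89.08 = -16.08.
The gain is negative, so the high-ability type's incentive-compatibility constraint is satisfied.

-16.08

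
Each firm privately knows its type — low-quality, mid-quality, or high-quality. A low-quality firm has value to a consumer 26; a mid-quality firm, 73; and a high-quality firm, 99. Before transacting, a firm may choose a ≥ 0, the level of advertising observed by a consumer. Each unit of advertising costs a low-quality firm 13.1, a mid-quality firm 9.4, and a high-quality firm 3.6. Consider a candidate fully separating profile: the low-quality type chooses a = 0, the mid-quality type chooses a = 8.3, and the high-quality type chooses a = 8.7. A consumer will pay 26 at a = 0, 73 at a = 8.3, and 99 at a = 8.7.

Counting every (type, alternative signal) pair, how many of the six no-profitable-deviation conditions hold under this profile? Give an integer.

Mid-quality (own payoff 73 − 9.4×8.3 = -5.02): to a=0 gives 26 → profitable ✗; to a=8.7 gives 99 − 9.4×8.7 = 17.22 → profitable ✗.
Low-quality (own payoff 26): to a=8.3 gives 73 − 13.1×8.3 = -35.73 → no gain ✓; to a=8.7 gives 99 − 13.1×8.7 = -14.97 → no gain ✓.
High-quality (own payoff 99 − 3.6×8.7 = 67.68): to a=0 gives 26 → no gain ✓; to a=8.3 gives 73 − 3.6×8.3 = 43.12 → no gain ✓.
4 of the 6 constraints hold; not an equilibrium.

4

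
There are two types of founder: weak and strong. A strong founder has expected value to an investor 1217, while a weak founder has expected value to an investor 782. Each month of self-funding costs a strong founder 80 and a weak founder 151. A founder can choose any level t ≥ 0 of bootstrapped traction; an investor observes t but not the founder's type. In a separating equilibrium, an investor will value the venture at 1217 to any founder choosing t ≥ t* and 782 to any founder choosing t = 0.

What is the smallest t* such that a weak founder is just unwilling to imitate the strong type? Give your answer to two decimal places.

2.88

A weak founder choosing t = 0 receives 782.
Imitating at t* instead would pay 1217 at cost 151·t*, netting 1217 − 151·t*.
Indifference: 782 = 1217 − 151·t*, so t* = (1217 − 782) / 151 ≈ 2.88.
At t* the weak type's incentive constraint just binds; the strong type strictly prefers t* since its per-unit cost is lower.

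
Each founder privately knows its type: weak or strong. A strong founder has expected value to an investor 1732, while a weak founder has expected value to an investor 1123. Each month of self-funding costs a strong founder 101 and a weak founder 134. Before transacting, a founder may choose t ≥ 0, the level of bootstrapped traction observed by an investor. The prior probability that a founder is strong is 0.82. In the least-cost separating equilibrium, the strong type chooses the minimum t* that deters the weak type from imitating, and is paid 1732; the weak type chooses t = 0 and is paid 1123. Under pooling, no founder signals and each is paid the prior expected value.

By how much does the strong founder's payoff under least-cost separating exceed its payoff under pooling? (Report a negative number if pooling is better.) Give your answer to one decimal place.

-349.4

Least-cost separating signal: t* solves 1123 = 1732 − 134·t*, so t* = (1732 − 1123)/134 ≈ 4.5448.
Strong type's separating payoff: 1732 − 101 × t* = 1732 − 101 × (1732 − 1123)/134 = 1732 − 61509/134 ≈ 1272.978.
Pooling payoff: 0.82 × 1732 + 0.18 × 1123 = 1622.38.
Difference: 1272.978 − 1622.38 = -349.402, i.e. -349.4 to one decimal place.
The strong type would prefer the pooling outcome.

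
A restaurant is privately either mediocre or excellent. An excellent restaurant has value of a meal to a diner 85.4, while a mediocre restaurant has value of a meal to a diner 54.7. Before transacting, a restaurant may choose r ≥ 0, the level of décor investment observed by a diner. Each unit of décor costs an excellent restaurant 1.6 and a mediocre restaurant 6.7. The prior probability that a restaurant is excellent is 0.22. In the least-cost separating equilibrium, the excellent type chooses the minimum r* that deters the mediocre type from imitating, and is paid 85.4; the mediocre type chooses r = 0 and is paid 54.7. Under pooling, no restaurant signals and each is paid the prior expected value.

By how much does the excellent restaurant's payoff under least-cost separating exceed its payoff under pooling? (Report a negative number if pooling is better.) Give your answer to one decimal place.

16.6

Least-cost separating signal: r* solves 54.7 = 85.4 − 6.7·r*, so r* = (85.4 − 54.7)/6.7 ≈ 4.5821.
Excellent type's separating payoff: 85.4 − 1.6 × r* = 85.4 − 1.6 × (85.4 − 54.7)/6.7 = 85.4 − 49.12/6.7 ≈ 78.069.
Pooling payoff: 0.22 × 85.4 + 0.78 × 54.7 = 61.454.
Difference: 78.069 − 61.454 = 16.615, i.e. 16.6 to one decimal place.
The excellent type prefers to separate.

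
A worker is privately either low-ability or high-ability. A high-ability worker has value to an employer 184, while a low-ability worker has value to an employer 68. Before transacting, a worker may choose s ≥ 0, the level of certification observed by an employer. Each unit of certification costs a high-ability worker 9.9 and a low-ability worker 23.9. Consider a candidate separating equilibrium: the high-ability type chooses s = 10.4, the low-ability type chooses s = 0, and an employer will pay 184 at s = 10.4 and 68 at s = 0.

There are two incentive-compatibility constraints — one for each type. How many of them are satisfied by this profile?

Low-ability type: stay at 0 → 68; mimic → 184 − 23.9 × 10.4 = -64.56. IC holds (68 ≥ -64.56).
High-ability type: signal → 184 − 9.9 × 10.4 = 81.04; deviate to 0 → 68. IC holds (81.04 ≥ 68).
2 of 2 constraints hold, so this is a separating equilibrium.

2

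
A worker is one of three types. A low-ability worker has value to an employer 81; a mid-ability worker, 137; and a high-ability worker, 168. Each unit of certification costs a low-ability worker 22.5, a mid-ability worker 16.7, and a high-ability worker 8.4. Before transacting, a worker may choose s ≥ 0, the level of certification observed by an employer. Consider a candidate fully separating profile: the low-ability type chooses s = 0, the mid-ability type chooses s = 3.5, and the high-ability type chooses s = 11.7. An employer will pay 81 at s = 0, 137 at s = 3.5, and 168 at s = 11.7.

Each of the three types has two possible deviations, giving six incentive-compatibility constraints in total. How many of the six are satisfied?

Mid-ability (own payoff 137 − 16.7×3.5 = 78.55): to s=0 gives 81 → profitable ✗; to s=11.7 gives 168 − 16.7×11.7 = -27.39 → no gain ✓.
Low-ability (own payoff 81): to s=3.5 gives 137 − 22.5×3.5 = 58.25 → no gain ✓; to s=11.7 gives 168 − 22.5×11.7 = -95.25 → no gain ✓.
High-ability (own payoff 168 − 8.4×11.7 = 69.72): to s=0 gives 81 → profitable ✗; to s=3.5 gives 137 − 8.4×3.5 = 107.6 → profitable ✗.
3 of the 6 constraints hold; not an equilibrium.

3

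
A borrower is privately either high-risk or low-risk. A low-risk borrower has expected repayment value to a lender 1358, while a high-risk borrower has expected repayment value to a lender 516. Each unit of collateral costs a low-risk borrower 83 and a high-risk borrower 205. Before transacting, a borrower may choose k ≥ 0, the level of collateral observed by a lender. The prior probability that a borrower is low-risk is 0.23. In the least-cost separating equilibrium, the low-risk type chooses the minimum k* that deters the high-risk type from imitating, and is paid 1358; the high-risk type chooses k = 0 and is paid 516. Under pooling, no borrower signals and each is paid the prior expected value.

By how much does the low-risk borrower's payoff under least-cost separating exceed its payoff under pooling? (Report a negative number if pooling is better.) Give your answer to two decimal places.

307.43

Least-cost separating signal: k* solves 516 = 1358 − 205·k*, so k* = (1358 − 516)/205 ≈ 4.1073.
Low-risk type's separating payoff: 1358 − 83 × k* = 1358 − 83 × (1358 − 516)/205 = 1358 − 69886/205 ≈ 1017.0927.
Pooling payoff: 0.23 × 1358 + 0.77 × 516 = 709.66.
Difference: 1017.0927 − 709.66 = 307.4327, i.e. 307.43 to two decimal places.
The low-risk type prefers to separate.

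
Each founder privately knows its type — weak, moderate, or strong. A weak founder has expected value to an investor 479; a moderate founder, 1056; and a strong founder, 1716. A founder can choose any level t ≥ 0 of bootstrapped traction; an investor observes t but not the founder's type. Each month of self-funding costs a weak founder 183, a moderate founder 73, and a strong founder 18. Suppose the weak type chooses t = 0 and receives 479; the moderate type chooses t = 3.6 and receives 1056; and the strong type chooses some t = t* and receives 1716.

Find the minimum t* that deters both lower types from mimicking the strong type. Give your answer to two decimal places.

12.64

Weak type (on-path payoff 479) won't mimic when 479 ≥ 1716 − 183·t*, i.e. t* ≥ 6.76.
Moderate type (on-path payoff 1056 − 73×3.6 = 793.2) won't mimic when 793.2 ≥ 1716 − 73·t*, i.e. t* ≥ 12.64.
Both must hold, so t* = max(6.76, 12.64) = 12.64. The moderate type's constraint binds.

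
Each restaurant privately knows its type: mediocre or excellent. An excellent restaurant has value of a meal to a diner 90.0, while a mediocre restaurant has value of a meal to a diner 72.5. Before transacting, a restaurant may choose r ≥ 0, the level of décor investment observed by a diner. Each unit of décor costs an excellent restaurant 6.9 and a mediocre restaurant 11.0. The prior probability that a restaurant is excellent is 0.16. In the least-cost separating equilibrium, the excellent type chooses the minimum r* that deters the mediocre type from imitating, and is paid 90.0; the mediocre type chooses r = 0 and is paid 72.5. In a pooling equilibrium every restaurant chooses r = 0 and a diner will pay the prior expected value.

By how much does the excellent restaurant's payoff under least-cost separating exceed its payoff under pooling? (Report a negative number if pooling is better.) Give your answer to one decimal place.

3.7

Least-cost separating signal: r* solves 72.5 = 90.0 − 11.0·r*, so r* = (90.0 − 72.5)/11.0 ≈ 1.5909.
Excellent type's separating payoff: 90.0 − 6.9 × r* = 90.0 − 6.9 × (90.0 − 72.5)/11.0 = 90.0 − 120.75/11.0 ≈ 79.023.
Pooling payoff: 0.16 × 90.0 + 0.84 × 72.5 = 75.3.
Difference: 79.023 − 75.3 = 3.723, i.e. 3.7 to one decimal place.
The excellent type prefers to separate.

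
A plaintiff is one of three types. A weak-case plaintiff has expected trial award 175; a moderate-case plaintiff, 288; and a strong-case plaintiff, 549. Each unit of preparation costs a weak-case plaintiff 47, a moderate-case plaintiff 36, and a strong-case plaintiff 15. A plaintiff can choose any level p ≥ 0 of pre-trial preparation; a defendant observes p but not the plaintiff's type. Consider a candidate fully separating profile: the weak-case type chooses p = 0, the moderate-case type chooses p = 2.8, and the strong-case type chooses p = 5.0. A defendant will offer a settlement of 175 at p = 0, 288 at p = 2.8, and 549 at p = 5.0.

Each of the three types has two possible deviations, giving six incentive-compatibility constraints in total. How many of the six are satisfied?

Strong-case (own payoff 549 − 15×5.0 = 474): to p=0 gives 175 → no gain ✓; to p=2.8 gives 288 − 15×2.8 = 246 → no gain ✓.
Weak-case (own payoff 175): to p=2.8 gives 288 − 47×2.8 = 156.4 → no gain ✓; to p=5.0 gives 549 − 47×5.0 = 314 → profitable ✗.
Moderate-case (own payoff 288 − 36×2.8 = 187.2): to p=0 gives 175 → no gain ✓; to p=5.0 gives 549 − 36×5.0 = 369 → profitable ✗.
4 of the 6 constraints hold; not an equilibrium.

4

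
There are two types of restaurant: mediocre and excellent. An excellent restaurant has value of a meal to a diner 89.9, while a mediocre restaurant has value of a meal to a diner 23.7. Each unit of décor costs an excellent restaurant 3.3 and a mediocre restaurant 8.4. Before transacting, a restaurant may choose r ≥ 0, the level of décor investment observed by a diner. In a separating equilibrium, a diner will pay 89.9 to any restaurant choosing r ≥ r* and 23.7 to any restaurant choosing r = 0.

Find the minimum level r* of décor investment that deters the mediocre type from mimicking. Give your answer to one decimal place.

7.9

A mediocre restaurant choosing r = 0 receives 23.7.
Imitating at r* instead would pay 89.9 at cost 8.4·r*, netting 89.9 − 8.4·r*.
Indifference: 23.7 = 89.9 − 8.4·r*, so r* = (89.9 − 23.7) / 8.4 ≈ 7.9.
This is the mediocre type's binding incentive-compatibility constraint; any r ≥ 7.9 sustains separation on that side.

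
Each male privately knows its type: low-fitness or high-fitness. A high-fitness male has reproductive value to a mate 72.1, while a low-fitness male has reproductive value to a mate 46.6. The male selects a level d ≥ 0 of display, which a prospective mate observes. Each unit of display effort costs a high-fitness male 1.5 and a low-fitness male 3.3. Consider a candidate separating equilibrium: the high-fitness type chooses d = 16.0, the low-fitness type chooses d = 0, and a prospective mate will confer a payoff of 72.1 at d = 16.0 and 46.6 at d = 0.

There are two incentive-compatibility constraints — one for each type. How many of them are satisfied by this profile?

2

High-fitness type: signal → 72.1 − 1.5 × 16.0 = 48.1; deviate to 0 → 46.6. IC holds (48.1 ≥ 46.6).
Low-fitness type: stay at 0 → 46.6; mimic → 72.1 − 3.3 × 16.0 = 19.3. IC holds (46.6 ≥ 19.3).
2 of 2 constraints hold, so this is a separating equilibrium.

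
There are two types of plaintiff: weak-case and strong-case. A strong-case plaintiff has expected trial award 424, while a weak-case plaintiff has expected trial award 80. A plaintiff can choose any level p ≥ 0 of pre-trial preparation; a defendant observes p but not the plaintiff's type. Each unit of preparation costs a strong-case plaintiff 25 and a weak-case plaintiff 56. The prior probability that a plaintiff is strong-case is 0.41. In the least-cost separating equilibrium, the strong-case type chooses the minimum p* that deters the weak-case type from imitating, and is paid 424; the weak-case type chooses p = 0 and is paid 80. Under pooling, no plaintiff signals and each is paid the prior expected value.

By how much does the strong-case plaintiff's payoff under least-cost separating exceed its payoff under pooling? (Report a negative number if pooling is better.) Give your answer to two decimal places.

Least-cost separating signal: p* solves 80 = 424 − 56·p*, so p* = (424 − 80)/56 ≈ 6.1429.
Strong-case type's separating payoff: 424 − 25 × p* = 424 − 25 × (424 − 80)/56 = 424 − 8600/56 ≈ 270.4286.
Pooling payoff: 0.41 × 424 + 0.59 × 80 = 221.04.
Difference: 270.4286 − 221.04 = 49.3886, i.e. 49.39 to two decimal places.
The strong-case type prefers to separate.

49.39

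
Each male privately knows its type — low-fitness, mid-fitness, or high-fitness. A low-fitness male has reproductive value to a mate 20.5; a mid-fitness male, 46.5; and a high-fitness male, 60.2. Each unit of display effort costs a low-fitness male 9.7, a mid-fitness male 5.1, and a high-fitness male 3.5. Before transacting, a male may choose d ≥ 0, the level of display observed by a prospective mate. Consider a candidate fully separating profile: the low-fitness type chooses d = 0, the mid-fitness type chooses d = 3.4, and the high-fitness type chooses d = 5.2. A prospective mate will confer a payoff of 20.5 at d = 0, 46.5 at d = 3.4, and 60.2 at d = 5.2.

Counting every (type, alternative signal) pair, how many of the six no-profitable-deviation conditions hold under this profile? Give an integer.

Low-fitness (own payoff 20.5): to d=3.4 gives 46.5 − 9.7×3.4 = 13.52 → no gain ✓; to d=5.2 gives 60.2 − 9.7×5.2 = 9.76 → no gain ✓.
High-fitness (own payoff 60.2 − 3.5×5.2 = 42): to d=0 gives 20.5 → no gain ✓; to d=3.4 gives 46.5 − 3.5×3.4 = 34.6 → no gain ✓.
Mid-fitness (own payoff 46.5 − 5.1×3.4 = 29.16): to d=0 gives 20.5 → no gain ✓; to d=5.2 gives 60.2 − 5.1×5.2 = 33.68 → profitable ✗.
5 of the 6 constraints hold; not an equilibrium.

5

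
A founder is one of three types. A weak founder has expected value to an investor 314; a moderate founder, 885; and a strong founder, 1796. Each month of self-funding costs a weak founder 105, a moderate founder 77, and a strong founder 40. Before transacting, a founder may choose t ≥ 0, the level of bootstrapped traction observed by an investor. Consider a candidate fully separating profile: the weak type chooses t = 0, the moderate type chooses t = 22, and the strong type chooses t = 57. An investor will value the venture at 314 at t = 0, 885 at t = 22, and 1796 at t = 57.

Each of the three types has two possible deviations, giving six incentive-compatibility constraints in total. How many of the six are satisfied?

3

Weak (own payoff 314): to t=22 gives 885 − 105×22 = -1425 → no gain ✓; to t=57 gives 1796 − 105×57 = -4189 → no gain ✓.
Moderate (own payoff 885 − 77×22 = -809): to t=0 gives 314 → profitable ✗; to t=57 gives 1796 − 77×57 = -2593 → no gain ✓.
Strong (own payoff 1796 − 40×57 = -484): to t=0 gives 314 → profitable ✗; to t=22 gives 885 − 40×22 = 5 → profitable ✗.
3 of the 6 constraints hold; not an equilibrium.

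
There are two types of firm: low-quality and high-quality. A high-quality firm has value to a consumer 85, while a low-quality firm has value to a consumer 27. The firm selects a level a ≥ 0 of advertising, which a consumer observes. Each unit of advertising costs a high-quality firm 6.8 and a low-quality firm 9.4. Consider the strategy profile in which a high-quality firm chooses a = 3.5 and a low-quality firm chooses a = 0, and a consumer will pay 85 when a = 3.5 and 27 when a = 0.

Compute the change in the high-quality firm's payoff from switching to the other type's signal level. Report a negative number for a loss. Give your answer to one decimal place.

-34.2

Playing a = 3.5 the high-quality firm receives 85 − 6.8 × 3.5 = 61.2.
Deviating to a = 0 yields 27 instead.
Gain from deviating: 27 − 61.2 = -34.2.
The gain is negative, so the high-quality type's incentive-compatibility constraint is satisfied.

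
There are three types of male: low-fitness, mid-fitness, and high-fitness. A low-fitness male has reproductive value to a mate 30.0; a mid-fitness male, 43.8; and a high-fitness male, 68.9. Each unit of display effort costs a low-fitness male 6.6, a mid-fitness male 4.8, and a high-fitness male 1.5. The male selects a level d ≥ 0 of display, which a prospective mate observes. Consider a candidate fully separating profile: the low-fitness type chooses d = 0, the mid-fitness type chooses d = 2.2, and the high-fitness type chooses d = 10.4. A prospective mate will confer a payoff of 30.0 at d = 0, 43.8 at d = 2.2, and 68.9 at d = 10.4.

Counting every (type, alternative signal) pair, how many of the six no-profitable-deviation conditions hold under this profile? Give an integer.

6

Mid-fitness (own payoff 43.8 − 4.8×2.2 = 33.24): to d=0 gives 30.0 → no gain ✓; to d=10.4 gives 68.9 − 4.8×10.4 = 18.98 → no gain ✓.
Low-fitness (own payoff 30.0): to d=2.2 gives 43.8 − 6.6×2.2 = 29.28 → no gain ✓; to d=10.4 gives 68.9 − 6.6×10.4 = 0.26 → no gain ✓.
High-fitness (own payoff 68.9 − 1.5×10.4 = 53.3): to d=0 gives 30.0 → no gain ✓; to d=2.2 gives 43.8 − 1.5×2.2 = 40.5 → no gain ✓.
6 of the 6 constraints hold; this profile is a separating equilibrium.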